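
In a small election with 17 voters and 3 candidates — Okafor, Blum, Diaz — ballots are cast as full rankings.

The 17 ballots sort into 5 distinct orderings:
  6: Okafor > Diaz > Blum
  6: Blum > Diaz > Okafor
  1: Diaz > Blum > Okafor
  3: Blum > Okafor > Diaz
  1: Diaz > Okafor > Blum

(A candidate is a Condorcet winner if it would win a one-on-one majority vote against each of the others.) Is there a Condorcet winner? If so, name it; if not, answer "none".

Check each pair by majority over 17 ballots:
Okafor vs Blum: 6+1 = 7 for Okafor, 10 for Blum — Blum by 10–7.
Okafor vs Diaz: Okafor preferred on 6+3 = 9 ballots; Okafor wins 9–8.
Blum vs Diaz: Blum preferred on 6+3 = 9 ballots; Blum wins 9–8.
Only Blum has no losses; Blum is the Condorcet winner.

Blum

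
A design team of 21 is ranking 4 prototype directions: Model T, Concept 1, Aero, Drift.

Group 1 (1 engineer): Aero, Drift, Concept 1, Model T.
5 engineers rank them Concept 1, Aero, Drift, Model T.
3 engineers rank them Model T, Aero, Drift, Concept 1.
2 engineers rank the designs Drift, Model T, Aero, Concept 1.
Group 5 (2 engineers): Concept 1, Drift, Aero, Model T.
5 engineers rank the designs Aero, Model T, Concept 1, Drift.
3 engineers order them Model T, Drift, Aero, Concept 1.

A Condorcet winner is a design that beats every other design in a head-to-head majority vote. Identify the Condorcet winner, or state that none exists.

Check each pair by majority over 21 ballots:
Model T vs Concept 1: Model T, 13–8.
Model T–Aero: Aero 13–8.
Model T vs Drift: Model T wins 11–10.
Concept 1–Aero: Aero 14–7.
Concept 1 vs Drift: Concept 1 wins 12–9.
Aero vs Drift: Aero, 14–7.
Aero defeats every rival head-to-head and is the Condorcet winner.

Aero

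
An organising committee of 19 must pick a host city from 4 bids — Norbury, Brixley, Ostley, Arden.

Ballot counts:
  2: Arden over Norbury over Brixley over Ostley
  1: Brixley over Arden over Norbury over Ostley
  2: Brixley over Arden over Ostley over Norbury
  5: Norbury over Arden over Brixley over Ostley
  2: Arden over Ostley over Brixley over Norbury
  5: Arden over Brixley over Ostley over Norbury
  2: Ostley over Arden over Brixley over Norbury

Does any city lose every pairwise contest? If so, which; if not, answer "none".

Norbury

Pairwise majorities:
Norbury vs Brixley: Brixley wins 12–7.
Norbury vs Ostley: Ostley wins 11–8.
Norbury–Arden: Arden 14–5.
Brixley vs Ostley: Brixley wins 15–4.
Brixley vs Arden: Brixley is ranked higher on 1+2 = 3 ballots, Arden on 16. Arden wins 16–3.
Ostley vs Arden: Ostley is ranked higher on 2 ballots, Arden on 17. Arden wins 17–2.
Norbury loses to every other city — it is the Condorcet loser.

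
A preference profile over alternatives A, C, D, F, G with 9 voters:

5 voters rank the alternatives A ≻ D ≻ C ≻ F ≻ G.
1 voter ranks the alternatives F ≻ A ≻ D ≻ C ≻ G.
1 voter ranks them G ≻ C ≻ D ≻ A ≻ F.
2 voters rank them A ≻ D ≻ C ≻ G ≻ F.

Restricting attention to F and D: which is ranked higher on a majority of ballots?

D

Ballots ranking F above D: 1.
Ballots ranking D above F: 9 − 1 = 8.
D wins the head-to-head 8–1.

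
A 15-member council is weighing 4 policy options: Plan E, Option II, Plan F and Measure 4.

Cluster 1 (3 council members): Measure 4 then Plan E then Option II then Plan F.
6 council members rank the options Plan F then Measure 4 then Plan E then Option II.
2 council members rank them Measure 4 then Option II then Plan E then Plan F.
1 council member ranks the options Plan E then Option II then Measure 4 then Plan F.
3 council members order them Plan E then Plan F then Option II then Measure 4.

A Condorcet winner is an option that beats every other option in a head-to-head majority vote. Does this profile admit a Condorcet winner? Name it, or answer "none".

Head-to-head results (15 council members):
Plan E vs Option II: 13 to 2, Plan E.
Plan E vs Plan F: Plan E is ranked higher on 3+2+1+3 = 9 ballots, Plan F on 6. Plan E wins 9–6.
Plan E vs Measure 4: 4 to 11, Measure 4.
Option II vs Plan F: 3+2+1 = 6 for Option II, 9 for Plan F — Plan F by 9–6.
Option II vs Measure 4: 1+3 = 4 for Option II, 11 for Measure 4 — Measure 4 by 11–4.
Plan F vs Measure 4: 9 to 6, Plan F.
Each option drops at least one matchup (Plan E loses to Measure 4; Option II loses to Plan E; Plan F loses to Plan E; Measure 4 loses to Plan F); the cycle Plan E beats Plan F beats Measure 4 beats Plan E rules out a Condorcet winner.

none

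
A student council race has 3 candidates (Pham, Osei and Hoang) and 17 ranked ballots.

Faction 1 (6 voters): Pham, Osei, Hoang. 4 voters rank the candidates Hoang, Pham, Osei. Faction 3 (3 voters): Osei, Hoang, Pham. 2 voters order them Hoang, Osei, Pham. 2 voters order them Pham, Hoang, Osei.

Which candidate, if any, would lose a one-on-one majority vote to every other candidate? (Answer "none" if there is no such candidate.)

Head-to-head results (17 voters):
Pham vs Osei: Pham is ranked higher on 6+4+2 = 12 ballots, Osei on 5. Pham wins 12–5.
Pham vs Hoang: 8 to 9, Hoang.
Osei vs Hoang: 6+3 = 9 for Osei, 8 for Hoang — Osei by 9–8.
Every candidate wins at least one matchup (Pham beats Osei; Osei beats Hoang; Hoang beats Pham), so there is no Condorcet loser.

none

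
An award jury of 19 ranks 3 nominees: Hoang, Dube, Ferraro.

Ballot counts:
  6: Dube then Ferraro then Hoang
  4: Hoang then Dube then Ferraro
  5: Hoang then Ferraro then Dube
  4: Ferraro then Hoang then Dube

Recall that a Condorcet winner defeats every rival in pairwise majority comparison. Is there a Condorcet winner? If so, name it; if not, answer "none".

Head-to-head results (19 jurors):
Hoang vs Dube: Hoang, 13–6.
Hoang vs Ferraro: Ferraro, 10–9.
Dube vs Ferraro: 6+4 = 10 for Dube, 9 for Ferraro — Dube by 10–9.
Each nominee drops at least one matchup (Hoang loses to Ferraro; Dube loses to Hoang; Ferraro loses to Dube); the cycle Hoang > Dube > Ferraro > Hoang rules out a Condorcet winner.

none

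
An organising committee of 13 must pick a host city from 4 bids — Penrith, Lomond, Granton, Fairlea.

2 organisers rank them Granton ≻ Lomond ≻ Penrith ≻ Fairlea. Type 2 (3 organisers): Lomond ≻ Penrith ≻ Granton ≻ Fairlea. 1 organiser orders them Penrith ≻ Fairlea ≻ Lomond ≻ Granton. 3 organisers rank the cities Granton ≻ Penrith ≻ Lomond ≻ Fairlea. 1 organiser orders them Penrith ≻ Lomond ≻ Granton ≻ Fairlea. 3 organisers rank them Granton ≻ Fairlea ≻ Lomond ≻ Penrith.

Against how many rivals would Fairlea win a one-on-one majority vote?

0

Fairlea against each rival (13 organisers):
Fairlea vs Penrith: Penrith wins 10–3.
Fairlea vs Lomond: 1+3 = 4 for Fairlea, 9 for Lomond — Lomond by 9–4.
Fairlea–Granton: Granton 12–1.
Fairlea beats no one; loses to Penrith, Lomond, Granton — 0 pairwise wins.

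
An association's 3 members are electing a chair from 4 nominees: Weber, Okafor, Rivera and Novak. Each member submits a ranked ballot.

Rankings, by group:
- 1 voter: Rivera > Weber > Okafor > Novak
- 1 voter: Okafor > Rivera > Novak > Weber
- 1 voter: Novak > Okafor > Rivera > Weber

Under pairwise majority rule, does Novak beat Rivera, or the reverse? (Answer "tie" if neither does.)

Rivera

Ballots ranking Novak above Rivera: 1.
Ballots ranking Rivera above Novak: 3 − 1 = 2.
Rivera wins the head-to-head 2–1.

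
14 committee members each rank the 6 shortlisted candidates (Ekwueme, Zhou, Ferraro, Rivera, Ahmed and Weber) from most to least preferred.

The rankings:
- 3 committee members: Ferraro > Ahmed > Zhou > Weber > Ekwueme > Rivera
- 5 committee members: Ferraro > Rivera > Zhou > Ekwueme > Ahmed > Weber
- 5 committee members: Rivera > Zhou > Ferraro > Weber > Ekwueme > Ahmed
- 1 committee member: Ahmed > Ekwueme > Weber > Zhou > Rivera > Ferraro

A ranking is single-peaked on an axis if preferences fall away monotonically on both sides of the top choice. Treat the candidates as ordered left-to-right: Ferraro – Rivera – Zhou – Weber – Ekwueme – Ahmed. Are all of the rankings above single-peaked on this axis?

Axis positions: Ferraro=1, Rivera=2, Zhou=3, Weber=4, Ekwueme=5, Ahmed=6.
Faction 1: ranking walks positions 1-6-3-4-5-2; Ahmed is ranked above Rivera even though Rivera lies between Ahmed and the peak Ferraro on the axis — preferences dip and rise again. Not single-peaked.
Faction 2: ranking walks positions 1-2-3-5-6-4; Ekwueme is ranked above Weber even though Weber lies between Ekwueme and the peak Ferraro on the axis — preferences dip and rise again. Not single-peaked.
Faction 3 (peak Rivera at position 2): ranking walks positions 2-3-1-4-5-6, expanding outward from the peak — single-peaked.
Faction 4 (peak Ahmed at position 6): ranking walks positions 6-5-4-3-2-1, expanding outward from the peak — single-peaked.
Faction 1 violates single-peakedness, so the profile is not single-peaked on this axis.

no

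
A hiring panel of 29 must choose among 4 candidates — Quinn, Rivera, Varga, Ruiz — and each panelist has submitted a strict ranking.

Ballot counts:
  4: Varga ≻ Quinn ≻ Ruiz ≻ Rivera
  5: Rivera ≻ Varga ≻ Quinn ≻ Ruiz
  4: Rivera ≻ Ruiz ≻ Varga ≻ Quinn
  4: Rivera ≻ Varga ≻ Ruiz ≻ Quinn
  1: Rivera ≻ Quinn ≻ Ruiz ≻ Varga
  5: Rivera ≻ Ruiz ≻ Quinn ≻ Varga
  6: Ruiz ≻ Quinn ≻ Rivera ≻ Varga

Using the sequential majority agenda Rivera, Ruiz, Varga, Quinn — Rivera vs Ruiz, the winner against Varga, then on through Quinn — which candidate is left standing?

Round 1: Rivera vs Ruiz — 19–10, Rivera advances.
Round 2: Rivera vs Varga — 25–4, Rivera advances.
Round 3: Rivera vs Quinn — 19–10, Rivera advances.
Rivera survives the agenda.

Rivera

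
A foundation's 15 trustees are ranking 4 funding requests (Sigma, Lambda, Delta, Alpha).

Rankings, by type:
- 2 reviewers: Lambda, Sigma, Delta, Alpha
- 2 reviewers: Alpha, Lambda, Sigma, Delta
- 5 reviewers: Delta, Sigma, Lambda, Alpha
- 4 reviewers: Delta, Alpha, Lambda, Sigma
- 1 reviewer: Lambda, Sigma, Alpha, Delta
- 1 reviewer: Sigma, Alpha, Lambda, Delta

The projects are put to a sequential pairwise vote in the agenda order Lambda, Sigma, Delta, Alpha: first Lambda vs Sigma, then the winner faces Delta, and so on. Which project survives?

Round 1: Lambda vs Sigma — 9–6, Lambda advances.
Round 2: Lambda vs Delta — 6–9, Delta advances.
Round 3: Delta vs Alpha — 11–4, Delta advances.
Delta survives the agenda.

Delta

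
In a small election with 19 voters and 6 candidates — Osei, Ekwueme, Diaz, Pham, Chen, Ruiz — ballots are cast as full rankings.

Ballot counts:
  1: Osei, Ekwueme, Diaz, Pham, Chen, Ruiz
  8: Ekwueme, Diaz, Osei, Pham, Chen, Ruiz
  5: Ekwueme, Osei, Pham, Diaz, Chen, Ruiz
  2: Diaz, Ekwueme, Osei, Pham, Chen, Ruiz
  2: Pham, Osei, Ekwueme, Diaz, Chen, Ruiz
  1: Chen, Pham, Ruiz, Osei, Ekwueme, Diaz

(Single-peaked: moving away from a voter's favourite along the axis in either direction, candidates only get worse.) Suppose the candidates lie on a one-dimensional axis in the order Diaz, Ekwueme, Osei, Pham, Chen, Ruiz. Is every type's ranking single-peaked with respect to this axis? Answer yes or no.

yes

Axis positions: Diaz=1, Ekwueme=2, Osei=3, Pham=4, Chen=5, Ruiz=6.
Type 1 (peak Osei at position 3): ranking walks positions 3-2-1-4-5-6, expanding outward from the peak — single-peaked.
Type 2 (peak Ekwueme at position 2): ranking walks positions 2-1-3-4-5-6, expanding outward from the peak — single-peaked.
Type 3 (peak Ekwueme at position 2): ranking walks positions 2-3-4-1-5-6, expanding outward from the peak — single-peaked.
Type 4 (peak Diaz at position 1): ranking walks positions 1-2-3-4-5-6, expanding outward from the peak — single-peaked.
Type 5 (peak Pham at position 4): ranking walks positions 4-3-2-1-5-6, expanding outward from the peak — single-peaked.
Type 6 (peak Chen at position 5): ranking walks positions 5-4-6-3-2-1, expanding outward from the peak — single-peaked.
Every ranking is single-peaked on this axis.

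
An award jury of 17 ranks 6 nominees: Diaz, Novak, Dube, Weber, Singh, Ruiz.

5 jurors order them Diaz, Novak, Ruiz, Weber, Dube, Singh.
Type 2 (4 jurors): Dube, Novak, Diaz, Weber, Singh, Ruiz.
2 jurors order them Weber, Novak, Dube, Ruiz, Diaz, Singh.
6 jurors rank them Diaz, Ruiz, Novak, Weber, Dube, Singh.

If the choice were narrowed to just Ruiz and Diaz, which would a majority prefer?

Ballots ranking Ruiz above Diaz: 2.
Ballots ranking Diaz above Ruiz: 17 − 2 = 15.
Diaz wins the head-to-head 15–2.

Diaz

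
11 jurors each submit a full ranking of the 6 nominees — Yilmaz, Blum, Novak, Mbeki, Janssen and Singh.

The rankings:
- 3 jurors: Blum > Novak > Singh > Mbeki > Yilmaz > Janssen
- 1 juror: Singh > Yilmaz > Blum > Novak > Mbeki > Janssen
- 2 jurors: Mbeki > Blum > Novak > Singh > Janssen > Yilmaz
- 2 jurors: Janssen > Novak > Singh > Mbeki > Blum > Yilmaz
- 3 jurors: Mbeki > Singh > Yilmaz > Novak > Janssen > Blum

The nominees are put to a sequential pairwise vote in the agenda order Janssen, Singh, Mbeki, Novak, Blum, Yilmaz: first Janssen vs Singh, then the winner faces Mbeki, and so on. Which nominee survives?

Blum

Round 1: Janssen vs Singh — 2–9, Singh advances.
Round 2: Singh vs Mbeki — 6–5, Singh advances.
Round 3: Singh vs Novak — 4–7, Novak advances.
Round 4: Novak vs Blum — 5–6, Blum advances.
Round 5: Blum vs Yilmaz — 7–4, Blum advances.
Blum survives the agenda.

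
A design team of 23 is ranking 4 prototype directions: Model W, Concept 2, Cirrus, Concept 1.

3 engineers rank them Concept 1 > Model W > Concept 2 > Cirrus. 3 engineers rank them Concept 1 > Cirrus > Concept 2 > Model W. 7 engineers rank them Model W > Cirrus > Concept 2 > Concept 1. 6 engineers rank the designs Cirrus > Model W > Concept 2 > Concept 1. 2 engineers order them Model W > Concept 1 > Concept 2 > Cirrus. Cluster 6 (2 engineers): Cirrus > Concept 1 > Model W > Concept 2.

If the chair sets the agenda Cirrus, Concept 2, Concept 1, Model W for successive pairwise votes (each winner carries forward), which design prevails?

Model W

Round 1: Cirrus vs Concept 2 — 18–5, Cirrus advances.
Round 2: Cirrus vs Concept 1 — 15–8, Cirrus advances.
Round 3: Cirrus vs Model W — 11–12, Model W advances.
The agenda winner is Model W.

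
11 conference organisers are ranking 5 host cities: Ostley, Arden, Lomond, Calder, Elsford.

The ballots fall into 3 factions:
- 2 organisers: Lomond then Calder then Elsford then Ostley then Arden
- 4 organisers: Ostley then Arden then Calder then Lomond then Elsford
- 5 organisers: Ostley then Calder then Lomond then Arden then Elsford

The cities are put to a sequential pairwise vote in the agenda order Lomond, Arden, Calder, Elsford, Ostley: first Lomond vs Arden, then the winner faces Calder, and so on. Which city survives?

Round 1: Lomond vs Arden — 7–4, Lomond advances.
Round 2: Lomond vs Calder — 2–9, Calder advances.
Round 3: Calder vs Elsford — 11–0, Calder advances.
Round 4: Calder vs Ostley — 2–9, Ostley advances.
The agenda winner is Ostley.

Ostley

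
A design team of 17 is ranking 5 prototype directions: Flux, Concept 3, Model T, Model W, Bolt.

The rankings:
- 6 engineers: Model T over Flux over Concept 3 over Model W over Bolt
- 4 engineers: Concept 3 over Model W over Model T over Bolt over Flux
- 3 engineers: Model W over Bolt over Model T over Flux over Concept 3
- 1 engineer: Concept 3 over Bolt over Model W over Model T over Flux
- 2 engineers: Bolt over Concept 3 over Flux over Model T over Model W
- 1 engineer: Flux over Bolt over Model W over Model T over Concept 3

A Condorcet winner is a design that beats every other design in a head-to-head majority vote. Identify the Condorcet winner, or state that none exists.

Check each pair by majority over 17 ballots:
Flux vs Concept 3: 10 to 7, Flux.
Flux vs Model T: Flux preferred on 2+1 = 3 ballots; Model T wins 14–3.
Flux vs Model W: 6+2+1 = 9 for Flux, 8 for Model W — Flux by 9–8.
Flux vs Bolt: 7 to 10, Bolt.
Concept 3 vs Model T: 7 to 10, Model T.
Concept 3 vs Model W: Concept 3 preferred on 6+4+1+2 = 13 ballots; Concept 3 wins 13–4.
Concept 3 vs Bolt: Concept 3 is ranked higher on 6+4+1 = 11 ballots, Bolt on 6. Concept 3 wins 11–6.
Model T vs Model W: 8 to 9, Model W.
Model T vs Bolt: Model T is ranked higher on 6+4 = 10 ballots, Bolt on 7. Model T wins 10–7.
Model W vs Bolt: 6+4+3 = 13 for Model W, 4 for Bolt — Model W by 13–4.
Each design drops at least one matchup (Flux loses to Model T; Concept 3 loses to Flux; Model T loses to Model W; Model W loses to Flux; Bolt loses to Concept 3); the cycle Flux > Concept 3 > Bolt > Flux rules out a Condorcet winner.

none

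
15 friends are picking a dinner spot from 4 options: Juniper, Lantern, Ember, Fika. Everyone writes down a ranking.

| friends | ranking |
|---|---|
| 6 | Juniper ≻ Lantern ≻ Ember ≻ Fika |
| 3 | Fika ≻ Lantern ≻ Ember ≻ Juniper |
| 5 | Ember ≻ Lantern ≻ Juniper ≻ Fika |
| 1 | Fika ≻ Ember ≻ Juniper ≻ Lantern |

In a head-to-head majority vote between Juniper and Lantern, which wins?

Lantern

Ballots ranking Juniper above Lantern: 6 + 1 = 7.
Ballots ranking Lantern above Juniper: 15 − 7 = 8.
Lantern wins the head-to-head 8–7.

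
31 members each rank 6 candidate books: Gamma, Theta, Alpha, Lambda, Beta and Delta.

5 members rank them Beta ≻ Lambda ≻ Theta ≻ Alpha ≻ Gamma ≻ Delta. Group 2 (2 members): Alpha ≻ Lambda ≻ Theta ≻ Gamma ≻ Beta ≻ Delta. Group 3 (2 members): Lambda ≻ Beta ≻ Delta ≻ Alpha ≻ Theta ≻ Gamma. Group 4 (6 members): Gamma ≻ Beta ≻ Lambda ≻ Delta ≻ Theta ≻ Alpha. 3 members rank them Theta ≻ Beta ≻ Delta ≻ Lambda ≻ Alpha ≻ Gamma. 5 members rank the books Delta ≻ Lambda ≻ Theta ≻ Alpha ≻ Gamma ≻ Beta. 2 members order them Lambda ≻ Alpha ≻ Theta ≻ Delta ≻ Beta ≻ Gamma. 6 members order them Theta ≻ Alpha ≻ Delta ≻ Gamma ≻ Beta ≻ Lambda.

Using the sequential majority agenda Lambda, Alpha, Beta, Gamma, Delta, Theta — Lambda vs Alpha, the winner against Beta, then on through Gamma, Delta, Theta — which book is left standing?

Round 1: Lambda vs Alpha — 23–8, Lambda advances.
Round 2: Lambda vs Beta — 11–20, Beta advances.
Round 3: Beta vs Gamma — 12–19, Gamma advances.
Round 4: Gamma vs Delta — 13–18, Delta advances.
Round 5: Delta vs Theta — 13–18, Theta advances.
Theta survives the agenda.

Theta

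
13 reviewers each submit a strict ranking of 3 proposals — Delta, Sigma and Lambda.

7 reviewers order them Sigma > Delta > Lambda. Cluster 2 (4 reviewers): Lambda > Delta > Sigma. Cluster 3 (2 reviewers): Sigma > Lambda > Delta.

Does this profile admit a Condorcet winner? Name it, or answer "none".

Check each pair by majority over 13 ballots:
Delta–Sigma: Sigma 9–4.
Delta vs Lambda: Delta, 7–6.
Sigma vs Lambda: Sigma wins 9–4.
Sigma defeats every rival head-to-head and is the Condorcet winner.

Sigma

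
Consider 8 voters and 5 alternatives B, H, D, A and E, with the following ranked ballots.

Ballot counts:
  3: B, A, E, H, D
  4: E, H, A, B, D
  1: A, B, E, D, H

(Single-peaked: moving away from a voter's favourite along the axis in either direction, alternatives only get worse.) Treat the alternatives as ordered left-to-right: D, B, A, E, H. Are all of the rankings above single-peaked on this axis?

yes

Axis positions: D=1, B=2, A=3, E=4, H=5.
Ballot type 1 (peak B at position 2): ranking walks positions 2-3-4-5-1, expanding outward from the peak — single-peaked.
Ballot type 2 (peak E at position 4): ranking walks positions 4-5-3-2-1, expanding outward from the peak — single-peaked.
Ballot type 3 (peak A at position 3): ranking walks positions 3-2-4-1-5, expanding outward from the peak — single-peaked.
Every ranking is single-peaked on this axis.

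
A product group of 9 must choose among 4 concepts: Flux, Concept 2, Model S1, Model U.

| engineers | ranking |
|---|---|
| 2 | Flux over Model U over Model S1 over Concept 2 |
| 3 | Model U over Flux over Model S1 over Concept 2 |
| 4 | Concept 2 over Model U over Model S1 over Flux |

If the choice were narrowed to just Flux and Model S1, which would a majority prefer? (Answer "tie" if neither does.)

Ballots ranking Flux above Model S1: 2 + 3 = 5.
Ballots ranking Model S1 above Flux: 9 − 5 = 4.
Flux wins the head-to-head 5–4.

Flux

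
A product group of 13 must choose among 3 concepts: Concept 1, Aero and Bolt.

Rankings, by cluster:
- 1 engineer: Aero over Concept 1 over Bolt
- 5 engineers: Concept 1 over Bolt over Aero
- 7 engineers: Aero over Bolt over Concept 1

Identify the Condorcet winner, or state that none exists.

Aero

Pairwise majorities:
Concept 1 vs Aero: Aero, 8–5.
Concept 1 vs Bolt: Bolt wins 7–6.
Aero–Bolt: Aero 8–5.
Aero beats each of Concept 1, Bolt — Aero is the Condorcet winner.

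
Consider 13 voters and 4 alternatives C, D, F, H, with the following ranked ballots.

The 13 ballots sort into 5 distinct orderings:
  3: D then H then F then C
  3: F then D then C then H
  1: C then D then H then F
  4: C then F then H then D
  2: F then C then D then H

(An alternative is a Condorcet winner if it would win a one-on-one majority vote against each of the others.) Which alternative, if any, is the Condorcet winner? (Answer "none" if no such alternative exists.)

Pairwise majorities:
C vs D: C is ranked higher on 1+4+2 = 7 ballots, D on 6. C wins 7–6.
C–F: F 8–5.
C vs H: C wins 10–3.
D vs F: 3+1 = 4 for D, 9 for F — F by 9–4.
D vs H: D is ranked higher on 3+3+1+2 = 9 ballots, H on 4. D wins 9–4.
F vs H: F, 9–4.
F beats each of C, D, H — F is the Condorcet winner.

F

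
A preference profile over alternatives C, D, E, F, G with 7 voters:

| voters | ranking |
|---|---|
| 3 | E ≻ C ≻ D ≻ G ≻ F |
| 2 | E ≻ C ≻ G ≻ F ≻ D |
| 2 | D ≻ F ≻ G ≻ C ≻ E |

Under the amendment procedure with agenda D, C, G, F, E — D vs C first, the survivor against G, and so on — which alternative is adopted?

Round 1: D vs C — 2–5, C advances.
Round 2: C vs G — 5–2, C advances.
Round 3: C vs F — 5–2, C advances.
Round 4: C vs E — 2–5, E advances.
The agenda winner is E.

E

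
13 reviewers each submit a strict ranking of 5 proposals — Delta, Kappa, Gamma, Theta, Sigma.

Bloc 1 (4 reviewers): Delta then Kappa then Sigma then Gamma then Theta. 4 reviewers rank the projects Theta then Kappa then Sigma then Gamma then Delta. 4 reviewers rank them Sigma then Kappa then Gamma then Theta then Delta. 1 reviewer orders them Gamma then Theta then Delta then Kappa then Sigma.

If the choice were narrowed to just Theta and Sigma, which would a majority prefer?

Ballots ranking Theta above Sigma: 4 + 1 = 5.
Ballots ranking Sigma above Theta: 13 − 5 = 8.
Sigma wins the head-to-head 8–5.

Sigma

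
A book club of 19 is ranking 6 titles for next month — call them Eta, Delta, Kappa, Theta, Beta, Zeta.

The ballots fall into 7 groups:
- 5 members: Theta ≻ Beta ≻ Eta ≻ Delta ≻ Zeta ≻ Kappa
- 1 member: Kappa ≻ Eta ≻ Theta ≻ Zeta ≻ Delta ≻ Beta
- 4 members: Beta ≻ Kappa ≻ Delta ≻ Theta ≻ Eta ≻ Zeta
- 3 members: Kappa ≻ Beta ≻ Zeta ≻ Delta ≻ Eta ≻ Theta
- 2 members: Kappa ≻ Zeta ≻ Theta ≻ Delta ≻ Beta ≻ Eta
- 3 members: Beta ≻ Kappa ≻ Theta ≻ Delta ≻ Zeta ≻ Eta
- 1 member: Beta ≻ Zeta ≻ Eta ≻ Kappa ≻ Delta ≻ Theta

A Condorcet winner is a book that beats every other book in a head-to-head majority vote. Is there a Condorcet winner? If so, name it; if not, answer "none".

Beta

Check each pair by majority over 19 ballots:
Eta vs Delta: 5+1+1 = 7 for Eta, 12 for Delta — Delta by 12–7.
Eta vs Kappa: Kappa wins 13–6.
Eta vs Theta: Eta is ranked higher on 1+3+1 = 5 ballots, Theta on 14. Theta wins 14–5.
Eta–Beta: Beta 18–1.
Eta–Zeta: Eta 10–9.
Delta vs Kappa: Delta is ranked higher on 5 ballots, Kappa on 14. Kappa wins 14–5.
Delta vs Theta: Theta wins 11–8.
Delta vs Beta: 3 to 16, Beta.
Delta–Zeta: Delta 12–7.
Kappa vs Theta: 14 to 5, Kappa.
Kappa vs Beta: Kappa preferred on 1+3+2 = 6 ballots; Beta wins 13–6.
Kappa–Zeta: Kappa 13–6.
Theta vs Beta: Beta wins 11–8.
Theta vs Zeta: Theta is ranked higher on 5+1+4+3 = 13 ballots, Zeta on 6. Theta wins 13–6.
Beta vs Zeta: Beta wins 16–3.
Beta defeats every rival head-to-head and is the Condorcet winner.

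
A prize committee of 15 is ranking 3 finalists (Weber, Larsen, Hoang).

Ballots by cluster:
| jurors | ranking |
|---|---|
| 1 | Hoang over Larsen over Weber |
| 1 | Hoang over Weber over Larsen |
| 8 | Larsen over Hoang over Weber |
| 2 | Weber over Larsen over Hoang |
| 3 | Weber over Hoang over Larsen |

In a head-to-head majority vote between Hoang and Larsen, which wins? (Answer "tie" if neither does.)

Ballots ranking Hoang above Larsen: 1 + 1 + 3 = 5.
Ballots ranking Larsen above Hoang: 15 − 5 = 10.
Larsen wins the head-to-head 10–5.

Larsen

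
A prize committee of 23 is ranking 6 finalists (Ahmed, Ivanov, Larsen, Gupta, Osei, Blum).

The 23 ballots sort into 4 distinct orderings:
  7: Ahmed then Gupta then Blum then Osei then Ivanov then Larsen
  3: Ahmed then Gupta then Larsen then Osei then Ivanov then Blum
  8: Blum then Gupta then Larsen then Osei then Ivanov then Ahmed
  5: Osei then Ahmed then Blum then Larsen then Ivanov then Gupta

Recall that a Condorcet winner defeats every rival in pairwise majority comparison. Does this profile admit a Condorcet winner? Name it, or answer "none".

Pairwise majorities:
Ahmed vs Ivanov: 15 to 8, Ahmed.
Ahmed vs Larsen: Ahmed wins 15–8.
Ahmed vs Gupta: Ahmed is ranked higher on 7+3+5 = 15 ballots, Gupta on 8. Ahmed wins 15–8.
Ahmed vs Osei: 10 to 13, Osei.
Ahmed vs Blum: Ahmed is ranked higher on 7+3+5 = 15 ballots, Blum on 8. Ahmed wins 15–8.
Ivanov vs Larsen: 7 for Ivanov, 16 for Larsen — Larsen by 16–7.
Ivanov–Gupta: Gupta 18–5.
Ivanov vs Osei: Osei, 23–0.
Ivanov vs Blum: Blum, 20–3.
Larsen vs Gupta: 5 for Larsen, 18 for Gupta — Gupta by 18–5.
Larsen vs Osei: Osei wins 12–11.
Larsen vs Blum: 3 for Larsen, 20 for Blum — Blum by 20–3.
Gupta vs Osei: Gupta wins 18–5.
Gupta vs Blum: Gupta preferred on 7+3 = 10 ballots; Blum wins 13–10.
Osei vs Blum: Osei preferred on 3+5 = 8 ballots; Blum wins 15–8.
No nominee is unbeaten: Ahmed loses to Osei; Ivanov loses to Ahmed; Larsen loses to Ahmed; Gupta loses to Ahmed; Osei loses to Gupta; Blum loses to Ahmed. In particular Ahmed → Gupta → Osei → Ahmed is a majority cycle — no Condorcet winner exists.

none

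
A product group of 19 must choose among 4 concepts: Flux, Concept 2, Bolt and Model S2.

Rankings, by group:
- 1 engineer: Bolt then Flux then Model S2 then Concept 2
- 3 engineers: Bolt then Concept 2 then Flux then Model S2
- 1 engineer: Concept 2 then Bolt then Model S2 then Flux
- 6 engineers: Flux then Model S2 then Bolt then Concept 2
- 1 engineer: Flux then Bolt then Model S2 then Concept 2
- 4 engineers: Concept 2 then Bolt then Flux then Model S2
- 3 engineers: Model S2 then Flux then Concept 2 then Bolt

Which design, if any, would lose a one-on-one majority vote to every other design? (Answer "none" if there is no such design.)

Head-to-head results (19 engineers):
Flux vs Concept 2: Flux preferred on 1+6+1+3 = 11 ballots; Flux wins 11–8.
Flux–Bolt: Flux 10–9.
Flux–Model S2: Flux 15–4.
Concept 2 vs Bolt: Bolt, 11–8.
Concept 2 vs Model S2: Concept 2 is ranked higher on 3+1+4 = 8 ballots, Model S2 on 11. Model S2 wins 11–8.
Bolt vs Model S2: 10 to 9, Bolt.
Only Concept 2 has no wins; Concept 2 is the Condorcet loser.

Concept 2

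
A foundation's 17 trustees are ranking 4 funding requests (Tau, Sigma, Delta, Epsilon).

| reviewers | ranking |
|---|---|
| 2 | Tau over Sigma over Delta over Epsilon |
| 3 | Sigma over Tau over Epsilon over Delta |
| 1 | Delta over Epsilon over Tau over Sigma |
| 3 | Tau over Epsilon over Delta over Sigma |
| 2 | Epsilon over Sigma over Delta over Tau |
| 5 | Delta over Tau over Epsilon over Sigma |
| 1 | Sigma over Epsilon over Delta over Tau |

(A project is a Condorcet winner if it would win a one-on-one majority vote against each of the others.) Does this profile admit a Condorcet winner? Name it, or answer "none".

none

Pairwise majorities:
Tau vs Sigma: 11 to 6, Tau.
Tau vs Delta: Tau preferred on 2+3+3 = 8 ballots; Delta wins 9–8.
Tau vs Epsilon: Tau is ranked higher on 2+3+3+5 = 13 ballots, Epsilon on 4. Tau wins 13–4.
Sigma vs Delta: 8 to 9, Delta.
Sigma vs Epsilon: 2+3+1 = 6 for Sigma, 11 for Epsilon — Epsilon by 11–6.
Delta vs Epsilon: 2+1+5 = 8 for Delta, 9 for Epsilon — Epsilon by 9–8.
No project is unbeaten: Tau loses to Delta; Sigma loses to Tau; Delta loses to Epsilon; Epsilon loses to Tau. In particular Tau beats Epsilon beats Delta beats Tau is a majority cycle — no Condorcet winner exists.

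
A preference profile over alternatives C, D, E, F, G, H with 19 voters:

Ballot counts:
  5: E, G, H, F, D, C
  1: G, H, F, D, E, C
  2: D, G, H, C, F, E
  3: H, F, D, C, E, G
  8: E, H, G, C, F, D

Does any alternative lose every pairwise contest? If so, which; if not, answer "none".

Head-to-head results (19 voters):
C vs D: D, 11–8.
C vs E: C preferred on 2+3 = 5 ballots; E wins 14–5.
C–F: C 10–9.
C vs G: 3 to 16, G.
C–H: H 19–0.
D vs E: 1+2+3 = 6 for D, 13 for E — E by 13–6.
D vs F: 2 to 17, F.
D vs G: 5 to 14, G.
D–H: H 17–2.
E vs F: 13 to 6, E.
E vs G: 5+3+8 = 16 for E, 3 for G — E by 16–3.
E–H: E 13–6.
F vs G: G wins 16–3.
F vs H: H wins 19–0.
G vs H: H wins 11–8.
Every alternative wins at least one matchup (C beats F; D beats C; E beats C; F beats D; G beats C; H beats C), so there is no Condorcet loser.

none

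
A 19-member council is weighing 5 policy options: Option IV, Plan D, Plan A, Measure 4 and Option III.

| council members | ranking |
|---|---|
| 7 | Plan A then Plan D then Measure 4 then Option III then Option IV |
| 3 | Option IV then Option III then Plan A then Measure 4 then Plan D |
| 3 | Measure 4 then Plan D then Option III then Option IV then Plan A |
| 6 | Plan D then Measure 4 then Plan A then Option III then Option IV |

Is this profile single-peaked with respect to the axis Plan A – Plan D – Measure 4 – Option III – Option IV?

Axis positions: Plan A=1, Plan D=2, Measure 4=3, Option III=4, Option IV=5.
Cluster 1 (peak Plan A at position 1): ranking walks positions 1-2-3-4-5, expanding outward from the peak — single-peaked.
Cluster 2: ranking walks positions 5-4-1-3-2; Plan A is ranked above Measure 4 even though Measure 4 lies between Plan A and the peak Option IV on the axis — preferences dip and rise again. Not single-peaked.
Cluster 3 (peak Measure 4 at position 3): ranking walks positions 3-2-4-5-1, expanding outward from the peak — single-peaked.
Cluster 4 (peak Plan D at position 2): ranking walks positions 2-3-1-4-5, expanding outward from the peak — single-peaked.
Cluster 2 violates single-peakedness, so the profile is not single-peaked on this axis.

no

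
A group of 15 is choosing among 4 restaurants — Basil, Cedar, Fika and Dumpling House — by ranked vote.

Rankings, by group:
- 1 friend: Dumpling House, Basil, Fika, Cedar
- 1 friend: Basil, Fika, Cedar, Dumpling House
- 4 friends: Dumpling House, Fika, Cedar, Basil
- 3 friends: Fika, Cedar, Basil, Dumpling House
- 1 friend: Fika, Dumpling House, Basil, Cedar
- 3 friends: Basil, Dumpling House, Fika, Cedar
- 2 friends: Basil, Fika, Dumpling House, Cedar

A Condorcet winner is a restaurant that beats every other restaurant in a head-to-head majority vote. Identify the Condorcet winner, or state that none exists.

none

Check each pair by majority over 15 ballots:
Basil vs Cedar: Basil wins 8–7.
Basil vs Fika: Fika wins 8–7.
Basil vs Dumpling House: Basil, 9–6.
Cedar–Fika: Fika 15–0.
Cedar vs Dumpling House: Dumpling House, 11–4.
Fika–Dumpling House: Dumpling House 8–7.
Every restaurant loses at least once (Basil loses to Fika; Cedar loses to Basil; Fika loses to Dumpling House; Dumpling House loses to Basil). The majority relation contains the cycle Basil > Dumpling House > Fika > Basil, so there is no Condorcet winner.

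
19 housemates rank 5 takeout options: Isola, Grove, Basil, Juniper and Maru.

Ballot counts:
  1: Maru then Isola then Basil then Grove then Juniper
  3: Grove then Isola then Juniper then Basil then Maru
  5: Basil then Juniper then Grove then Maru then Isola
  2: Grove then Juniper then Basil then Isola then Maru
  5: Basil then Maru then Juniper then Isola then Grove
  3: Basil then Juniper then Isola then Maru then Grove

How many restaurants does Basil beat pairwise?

4

Basil against each rival (19 friends):
Basil vs Isola: Basil wins 15–4.
Basil vs Grove: Basil, 14–5.
Basil vs Juniper: 14 to 5, Basil.
Basil vs Maru: Basil wins 18–1.
Basil beats Isola, Grove, Juniper, Maru — 4 pairwise wins.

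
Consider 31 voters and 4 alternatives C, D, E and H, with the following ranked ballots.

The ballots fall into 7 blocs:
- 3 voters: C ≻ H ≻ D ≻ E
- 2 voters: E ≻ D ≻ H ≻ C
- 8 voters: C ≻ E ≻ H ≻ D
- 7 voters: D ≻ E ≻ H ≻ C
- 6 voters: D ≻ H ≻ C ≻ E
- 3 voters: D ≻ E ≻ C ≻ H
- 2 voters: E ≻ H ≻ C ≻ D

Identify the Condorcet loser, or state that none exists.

none

Pairwise majorities:
C vs D: 13 to 18, D.
C vs E: 17 to 14, C.
C vs H: C preferred on 3+8+3 = 14 ballots; H wins 17–14.
D vs E: 3+7+6+3 = 19 for D, 12 for E — D by 19–12.
D vs H: D, 18–13.
E vs H: E wins 22–9.
No alternative is winless: C beats E; D beats C; E beats H; H beats C. There is no Condorcet loser.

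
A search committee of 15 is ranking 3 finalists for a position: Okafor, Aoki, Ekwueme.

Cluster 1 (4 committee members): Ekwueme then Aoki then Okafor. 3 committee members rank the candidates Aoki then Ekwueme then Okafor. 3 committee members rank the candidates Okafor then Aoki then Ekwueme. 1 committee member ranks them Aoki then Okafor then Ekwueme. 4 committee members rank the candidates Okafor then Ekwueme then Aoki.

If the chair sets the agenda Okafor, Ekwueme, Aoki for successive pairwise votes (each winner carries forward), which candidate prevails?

Aoki

Round 1: Okafor vs Ekwueme — 8–7, Okafor advances.
Round 2: Okafor vs Aoki — 7–8, Aoki advances.
Aoki survives the agenda.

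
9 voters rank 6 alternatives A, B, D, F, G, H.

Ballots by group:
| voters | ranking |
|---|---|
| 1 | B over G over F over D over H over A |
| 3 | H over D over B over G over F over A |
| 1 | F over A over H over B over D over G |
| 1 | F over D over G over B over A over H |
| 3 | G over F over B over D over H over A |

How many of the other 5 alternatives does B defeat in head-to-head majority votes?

B against each rival (9 voters):
B vs A: B wins 8–1.
B–D: B 5–4.
B vs F: 4 to 5, F.
B vs G: B preferred on 1+3+1 = 5 ballots; B wins 5–4.
B vs H: B wins 5–4.
B beats A, D, G, H; loses to F — 4 pairwise wins.

4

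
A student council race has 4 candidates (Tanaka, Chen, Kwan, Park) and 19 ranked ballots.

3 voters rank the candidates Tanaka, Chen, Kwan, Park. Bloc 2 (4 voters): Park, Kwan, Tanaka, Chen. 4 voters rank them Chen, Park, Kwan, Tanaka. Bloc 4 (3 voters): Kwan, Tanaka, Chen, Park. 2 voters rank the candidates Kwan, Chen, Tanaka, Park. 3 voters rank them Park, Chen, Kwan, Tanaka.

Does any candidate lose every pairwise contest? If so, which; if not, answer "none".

Pairwise majorities:
Tanaka vs Chen: Tanaka, 10–9.
Tanaka vs Kwan: 3 to 16, Kwan.
Tanaka vs Park: Park wins 11–8.
Chen vs Kwan: 10 to 9, Chen.
Chen vs Park: Chen is ranked higher on 3+4+3+2 = 12 ballots, Park on 7. Chen wins 12–7.
Kwan vs Park: Kwan is ranked higher on 3+3+2 = 8 ballots, Park on 11. Park wins 11–8.
Every candidate wins at least one matchup (Tanaka beats Chen; Chen beats Kwan; Kwan beats Tanaka; Park beats Tanaka), so there is no Condorcet loser.

none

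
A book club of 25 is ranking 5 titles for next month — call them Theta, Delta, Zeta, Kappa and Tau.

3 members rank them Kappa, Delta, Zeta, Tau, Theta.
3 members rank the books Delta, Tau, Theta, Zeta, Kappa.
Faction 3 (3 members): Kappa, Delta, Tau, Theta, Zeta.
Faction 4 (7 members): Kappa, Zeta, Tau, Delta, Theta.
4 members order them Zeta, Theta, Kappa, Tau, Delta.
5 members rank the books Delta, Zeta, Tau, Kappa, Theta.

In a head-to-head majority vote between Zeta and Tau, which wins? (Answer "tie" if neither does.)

Zeta

Ballots ranking Zeta above Tau: 3 + 7 + 4 + 5 = 19.
Ballots ranking Tau above Zeta: 25 − 19 = 6.
Zeta wins the head-to-head 19–6.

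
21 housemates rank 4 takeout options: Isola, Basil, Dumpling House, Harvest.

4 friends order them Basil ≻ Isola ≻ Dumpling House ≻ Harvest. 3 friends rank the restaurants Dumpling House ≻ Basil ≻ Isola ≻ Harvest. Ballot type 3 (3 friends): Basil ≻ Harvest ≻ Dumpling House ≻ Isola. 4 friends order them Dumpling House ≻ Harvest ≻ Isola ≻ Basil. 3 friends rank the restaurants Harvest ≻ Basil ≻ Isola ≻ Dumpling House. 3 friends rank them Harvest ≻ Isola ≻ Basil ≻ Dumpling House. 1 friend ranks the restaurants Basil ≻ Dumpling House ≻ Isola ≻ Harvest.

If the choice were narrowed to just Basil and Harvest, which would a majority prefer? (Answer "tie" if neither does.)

Ballots ranking Basil above Harvest: 4 + 3 + 3 + 1 = 11.
Ballots ranking Harvest above Basil: 21 − 11 = 10.
Basil wins the head-to-head 11–10.

Basil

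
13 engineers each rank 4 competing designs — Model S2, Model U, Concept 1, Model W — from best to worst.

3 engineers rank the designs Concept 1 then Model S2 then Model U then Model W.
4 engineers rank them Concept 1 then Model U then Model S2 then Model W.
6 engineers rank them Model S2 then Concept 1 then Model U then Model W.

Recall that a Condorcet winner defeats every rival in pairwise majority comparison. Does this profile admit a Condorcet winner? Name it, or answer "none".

Concept 1

Pairwise majorities:
Model S2 vs Model U: Model S2 preferred on 3+6 = 9 ballots; Model S2 wins 9–4.
Model S2 vs Concept 1: 6 to 7, Concept 1.
Model S2 vs Model W: Model S2 is ranked higher on 3+4+6 = 13 ballots, Model W on 0. Model S2 wins 13–0.
Model U vs Concept 1: Model U is ranked higher on 0 ballots, Concept 1 on 13. Concept 1 wins 13–0.
Model U vs Model W: 3+4+6 = 13 for Model U, 0 for Model W — Model U by 13–0.
Concept 1 vs Model W: 13 to 0, Concept 1.
Concept 1 wins every pairwise contest, so Concept 1 is the Condorcet winner.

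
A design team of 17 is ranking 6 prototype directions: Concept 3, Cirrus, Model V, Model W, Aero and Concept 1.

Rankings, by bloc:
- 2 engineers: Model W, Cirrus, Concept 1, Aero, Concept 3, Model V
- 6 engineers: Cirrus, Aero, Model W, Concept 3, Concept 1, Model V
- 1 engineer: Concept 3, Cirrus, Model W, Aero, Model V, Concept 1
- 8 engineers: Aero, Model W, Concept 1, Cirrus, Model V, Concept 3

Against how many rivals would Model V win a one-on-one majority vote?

0

Model V against each rival (17 engineers):
Model V vs Concept 3: Model V preferred on 8 ballots; Concept 3 wins 9–8.
Model V vs Cirrus: Cirrus wins 17–0.
Model V vs Model W: 0 to 17, Model W.
Model V vs Aero: 0 to 17, Aero.
Model V vs Concept 1: Concept 1 wins 16–1.
Model V beats no one; loses to Concept 3, Cirrus, Model W, Aero, Concept 1 — 0 pairwise wins.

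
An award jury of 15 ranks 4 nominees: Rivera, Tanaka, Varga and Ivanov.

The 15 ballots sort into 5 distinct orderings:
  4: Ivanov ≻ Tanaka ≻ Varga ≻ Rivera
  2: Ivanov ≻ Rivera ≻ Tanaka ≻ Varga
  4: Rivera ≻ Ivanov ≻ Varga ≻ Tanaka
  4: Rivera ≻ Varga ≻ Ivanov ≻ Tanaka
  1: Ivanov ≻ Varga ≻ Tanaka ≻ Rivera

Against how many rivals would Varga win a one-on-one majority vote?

1

Varga against each rival (15 jurors):
Varga vs Rivera: Varga is ranked higher on 4+1 = 5 ballots, Rivera on 10. Rivera wins 10–5.
Varga vs Tanaka: Varga wins 9–6.
Varga–Ivanov: Ivanov 11–4.
Varga beats Tanaka; loses to Rivera, Ivanov — 1 pairwise win.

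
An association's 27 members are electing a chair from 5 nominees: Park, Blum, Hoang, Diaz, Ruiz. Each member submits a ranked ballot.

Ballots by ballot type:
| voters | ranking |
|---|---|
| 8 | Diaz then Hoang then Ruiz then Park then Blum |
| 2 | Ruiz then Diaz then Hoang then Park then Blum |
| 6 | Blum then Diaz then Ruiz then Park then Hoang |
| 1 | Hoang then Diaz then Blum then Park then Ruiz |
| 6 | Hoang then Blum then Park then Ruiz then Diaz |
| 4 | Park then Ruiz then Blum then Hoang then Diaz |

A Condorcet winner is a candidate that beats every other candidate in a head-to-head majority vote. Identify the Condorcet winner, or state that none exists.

none

Check each pair by majority over 27 ballots:
Park vs Blum: Park wins 14–13.
Park vs Hoang: Hoang, 17–10.
Park–Diaz: Diaz 17–10.
Park vs Ruiz: 11 to 16, Ruiz.
Blum–Hoang: Hoang 17–10.
Blum vs Diaz: Blum, 16–11.
Blum vs Ruiz: 6+1+6 = 13 for Blum, 14 for Ruiz — Ruiz by 14–13.
Hoang–Diaz: Diaz 16–11.
Hoang vs Ruiz: Hoang is ranked higher on 8+1+6 = 15 ballots, Ruiz on 12. Hoang wins 15–12.
Diaz vs Ruiz: Diaz, 15–12.
Each candidate drops at least one matchup (Park loses to Hoang; Blum loses to Park; Hoang loses to Diaz; Diaz loses to Blum; Ruiz loses to Hoang); the cycle Park → Blum → Diaz → Park rules out a Condorcet winner.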